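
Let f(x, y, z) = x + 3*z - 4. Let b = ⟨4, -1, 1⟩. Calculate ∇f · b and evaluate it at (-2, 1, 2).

∂f/∂x = 1
∂f/∂y = 0
∂f/∂z = 3
∇f at (-2, 1, 2) = (1, 0, 3)
∇f · b = (1)(4) + (0)(-1) + (3)(1) = 7

7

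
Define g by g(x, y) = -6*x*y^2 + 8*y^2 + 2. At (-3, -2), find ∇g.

∂g/∂x = -6*y^2
∂g/∂y = -12*x*y + 16*y
∇g = (-6*y^2, -12*x*y + 16*y)
At (-3, -2): (-24, -104).

(-24, -104)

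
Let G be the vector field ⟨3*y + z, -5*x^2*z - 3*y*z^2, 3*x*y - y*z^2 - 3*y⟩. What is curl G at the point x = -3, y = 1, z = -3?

(6, -2, -93)

(∇×G)₁ = ∂G₃/∂y − ∂G₂/∂z = 5*x^2 + 3*x + 6*y*z - z^2 - 3
(∇×G)₂ = ∂G₁/∂z − ∂G₃/∂x = -3*y + 1
(∇×G)₃ = ∂G₂/∂x − ∂G₁/∂y = -10*x*z - 3
∇×G = (5*x^2 + 3*x + 6*y*z - z^2 - 3, -3*y + 1, -10*x*z - 3)
At (-3, 1, -3): (6, -2, -93).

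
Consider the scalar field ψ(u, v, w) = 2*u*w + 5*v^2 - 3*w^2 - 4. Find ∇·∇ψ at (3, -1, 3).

4

∂²ψ/∂u² = 0
∂²ψ/∂v² = 10
∂²ψ/∂w² = -6
∇²ψ = 4
At (3, -1, 3): 4.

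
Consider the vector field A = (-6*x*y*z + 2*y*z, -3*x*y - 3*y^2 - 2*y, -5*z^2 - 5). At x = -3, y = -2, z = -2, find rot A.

(0, -40, 46)

(∇×A)₁ = ∂A₃/∂y − ∂A₂/∂z = 0
(∇×A)₂ = ∂A₁/∂z − ∂A₃/∂x = -6*x*y + 2*y
(∇×A)₃ = ∂A₂/∂x − ∂A₁/∂y = 6*x*z - 3*y - 2*z
∇×A = (0, -6*x*y + 2*y, 6*x*z - 3*y - 2*z)
At (-3, -2, -2): (0, -40, 46).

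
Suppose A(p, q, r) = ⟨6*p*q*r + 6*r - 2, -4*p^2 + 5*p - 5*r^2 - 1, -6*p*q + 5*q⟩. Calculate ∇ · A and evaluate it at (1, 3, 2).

36

∂A₁/∂p = 6*q*r
∂A₂/∂q = 0
∂A₃/∂r = 0
∇·A = 6*q*r
At (1, 3, 2): 36.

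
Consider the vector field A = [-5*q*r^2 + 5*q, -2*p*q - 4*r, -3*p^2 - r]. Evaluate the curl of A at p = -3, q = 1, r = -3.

(4, 12, 38)

(∇×A)₁ = ∂A₃/∂q − ∂A₂/∂r = 4
(∇×A)₂ = ∂A₁/∂r − ∂A₃/∂p = 6*p - 10*q*r
(∇×A)₃ = ∂A₂/∂p − ∂A₁/∂q = -2*q + 5*r^2 - 5
∇×A = (4, 6*p - 10*q*r, -2*q + 5*r^2 - 5)
At (-3, 1, -3): (4, 12, 38).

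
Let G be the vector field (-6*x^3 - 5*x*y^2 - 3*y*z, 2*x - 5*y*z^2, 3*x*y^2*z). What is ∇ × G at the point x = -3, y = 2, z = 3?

(-48, -42, -49)

(∇×G)₁ = ∂G₃/∂y − ∂G₂/∂z = 6*x*y*z + 10*y*z
(∇×G)₂ = ∂G₁/∂z − ∂G₃/∂x = -3*y^2*z - 3*y
(∇×G)₃ = ∂G₂/∂x − ∂G₁/∂y = 10*x*y + 3*z + 2
∇×G = (6*x*y*z + 10*y*z, -3*y^2*z - 3*y, 10*x*y + 3*z + 2)
At (-3, 2, 3): (-48, -42, -49).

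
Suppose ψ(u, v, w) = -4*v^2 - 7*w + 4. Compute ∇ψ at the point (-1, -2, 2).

∂ψ/∂u = 0
∂ψ/∂v = -8*v
∂ψ/∂w = -7
∇ψ = (0, -8*v, -7)
At (-1, -2, 2): (0, 16, -7).

(0, 16, -7)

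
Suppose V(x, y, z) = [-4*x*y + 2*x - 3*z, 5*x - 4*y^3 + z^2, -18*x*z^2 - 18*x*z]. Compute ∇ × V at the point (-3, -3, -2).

(∇×V)₁ = ∂V₃/∂y − ∂V₂/∂z = -2*z
(∇×V)₂ = ∂V₁/∂z − ∂V₃/∂x = 18*z^2 + 18*z - 3
(∇×V)₃ = ∂V₂/∂x − ∂V₁/∂y = 4*x + 5
∇×V = (-2*z, 18*z^2 + 18*z - 3, 4*x + 5)
At (-3, -3, -2): (4, 33, -7).

(4, 33, -7)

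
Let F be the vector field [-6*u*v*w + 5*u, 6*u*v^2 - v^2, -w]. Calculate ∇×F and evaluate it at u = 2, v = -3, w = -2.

(∇×F)₁ = ∂F₃/∂v − ∂F₂/∂w = 0
(∇×F)₂ = ∂F₁/∂w − ∂F₃/∂u = -6*u*v
(∇×F)₃ = ∂F₂/∂u − ∂F₁/∂v = 6*u*w + 6*v^2
∇×F = (0, -6*u*v, 6*u*w + 6*v^2)
At (2, -3, -2): (0, 36, 30).

(0, 36, 30)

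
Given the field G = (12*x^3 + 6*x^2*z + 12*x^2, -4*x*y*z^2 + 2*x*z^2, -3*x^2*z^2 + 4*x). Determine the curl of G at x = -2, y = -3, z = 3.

(168, -88, 126)

(∇×G)₁ = ∂G₃/∂y − ∂G₂/∂z = 8*x*y*z - 4*x*z
(∇×G)₂ = ∂G₁/∂z − ∂G₃/∂x = 6*x^2 + 6*x*z^2 - 4
(∇×G)₃ = ∂G₂/∂x − ∂G₁/∂y = -4*y*z^2 + 2*z^2
∇×G = (8*x*y*z - 4*x*z, 6*x^2 + 6*x*z^2 - 4, -4*y*z^2 + 2*z^2)
At (-2, -3, 3): (168, -88, 126).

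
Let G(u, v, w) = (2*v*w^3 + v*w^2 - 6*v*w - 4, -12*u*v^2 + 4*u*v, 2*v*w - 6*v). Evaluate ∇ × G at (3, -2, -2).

(-10, -28, -56)

(∇×G)₁ = ∂G₃/∂v − ∂G₂/∂w = 2*w - 6
(∇×G)₂ = ∂G₁/∂w − ∂G₃/∂u = 6*v*w^2 + 2*v*w - 6*v
(∇×G)₃ = ∂G₂/∂u − ∂G₁/∂v = -12*v^2 + 4*v - 2*w^3 - w^2 + 6*w
∇×G = (2*w - 6, 6*v*w^2 + 2*v*w - 6*v, -12*v^2 + 4*v - 2*w^3 - w^2 + 6*w)
At (3, -2, -2): (-10, -28, -56).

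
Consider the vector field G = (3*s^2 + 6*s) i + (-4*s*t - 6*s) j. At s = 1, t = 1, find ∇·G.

8

∂G₁/∂s = 6*s + 6
∂G₂/∂t = -4*s
∇·G = 2*s + 6
At (1, 1): 8.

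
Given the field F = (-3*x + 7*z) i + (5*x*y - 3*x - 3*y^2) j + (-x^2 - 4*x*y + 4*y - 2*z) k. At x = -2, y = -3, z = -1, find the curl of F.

(∇×F)₁ = ∂F₃/∂y − ∂F₂/∂z = -4*x + 4
(∇×F)₂ = ∂F₁/∂z − ∂F₃/∂x = 2*x + 4*y + 7
(∇×F)₃ = ∂F₂/∂x − ∂F₁/∂y = 5*y - 3
∇×F = (-4*x + 4, 2*x + 4*y + 7, 5*y - 3)
At (-2, -3, -1): (12, -9, -18).

(12, -9, -18)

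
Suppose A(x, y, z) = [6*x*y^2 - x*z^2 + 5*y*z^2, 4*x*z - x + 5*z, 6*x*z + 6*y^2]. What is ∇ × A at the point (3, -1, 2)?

(∇×A)₁ = ∂A₃/∂y − ∂A₂/∂z = -4*x + 12*y - 5
(∇×A)₂ = ∂A₁/∂z − ∂A₃/∂x = -2*x*z + 10*y*z - 6*z
(∇×A)₃ = ∂A₂/∂x − ∂A₁/∂y = -12*x*y - 5*z^2 + 4*z - 1
∇×A = (-4*x + 12*y - 5, -2*x*z + 10*y*z - 6*z, -12*x*y - 5*z^2 + 4*z - 1)
At (3, -1, 2): (-29, -44, 23).

(-29, -44, 23)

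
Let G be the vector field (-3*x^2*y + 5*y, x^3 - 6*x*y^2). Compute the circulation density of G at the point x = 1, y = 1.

∂G₂/∂x = 3*x^2 - 6*y^2
∂G₁/∂y = -3*x^2 + 5
Scalar curl = 6*x^2 - 6*y^2 - 5
At (1, 1): -5.

-5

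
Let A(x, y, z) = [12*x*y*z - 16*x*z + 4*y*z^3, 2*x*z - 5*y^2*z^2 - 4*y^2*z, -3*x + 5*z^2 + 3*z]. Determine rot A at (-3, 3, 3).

(∇×A)₁ = ∂A₃/∂y − ∂A₂/∂z = -2*x + 10*y^2*z + 4*y^2
(∇×A)₂ = ∂A₁/∂z − ∂A₃/∂x = 12*x*y - 16*x + 12*y*z^2 + 3
(∇×A)₃ = ∂A₂/∂x − ∂A₁/∂y = -12*x*z - 4*z^3 + 2*z
∇×A = (-2*x + 10*y^2*z + 4*y^2, 12*x*y - 16*x + 12*y*z^2 + 3, -12*x*z - 4*z^3 + 2*z)
At (-3, 3, 3): (312, 267, 6).

(312, 267, 6)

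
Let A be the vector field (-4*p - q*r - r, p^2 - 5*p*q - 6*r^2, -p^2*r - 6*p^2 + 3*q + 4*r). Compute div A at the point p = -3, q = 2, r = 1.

6

∂A₁/∂p = -4
∂A₂/∂q = -5*p
∂A₃/∂r = -p^2 + 4
∇·A = -p^2 - 5*p
At (-3, 2, 1): 6.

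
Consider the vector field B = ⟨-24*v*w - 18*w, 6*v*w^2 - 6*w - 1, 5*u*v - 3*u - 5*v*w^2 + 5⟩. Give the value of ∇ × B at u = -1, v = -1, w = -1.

(∇×B)₁ = ∂B₃/∂v − ∂B₂/∂w = 5*u - 12*v*w - 5*w^2 + 6
(∇×B)₂ = ∂B₁/∂w − ∂B₃/∂u = -29*v - 15
(∇×B)₃ = ∂B₂/∂u − ∂B₁/∂v = 24*w
∇×B = (5*u - 12*v*w - 5*w^2 + 6, -29*v - 15, 24*w)
At (-1, -1, -1): (-16, 14, -24).

(-16, 14, -24)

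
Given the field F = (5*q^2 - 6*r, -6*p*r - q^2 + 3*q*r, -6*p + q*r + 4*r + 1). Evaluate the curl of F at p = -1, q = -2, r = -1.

(∇×F)₁ = ∂F₃/∂q − ∂F₂/∂r = 6*p - 3*q + r
(∇×F)₂ = ∂F₁/∂r − ∂F₃/∂p = 0
(∇×F)₃ = ∂F₂/∂p − ∂F₁/∂q = -10*q - 6*r
∇×F = (6*p - 3*q + r, 0, -10*q - 6*r)
At (-1, -2, -1): (-1, 0, 26).

(-1, 0, 26)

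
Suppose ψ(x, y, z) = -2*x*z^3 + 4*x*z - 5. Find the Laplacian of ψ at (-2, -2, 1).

24

∂²ψ/∂x² = 0
∂²ψ/∂y² = 0
∂²ψ/∂z² = -12*x*z
∇²ψ = -12*x*z
At (-2, -2, 1): 24.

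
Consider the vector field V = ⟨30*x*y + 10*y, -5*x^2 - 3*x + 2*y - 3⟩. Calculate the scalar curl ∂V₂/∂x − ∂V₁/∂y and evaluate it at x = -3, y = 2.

∂V₂/∂x = -10*x - 3
∂V₁/∂y = 30*x + 10
Scalar curl = -40*x - 13
At (-3, 2): 107.

107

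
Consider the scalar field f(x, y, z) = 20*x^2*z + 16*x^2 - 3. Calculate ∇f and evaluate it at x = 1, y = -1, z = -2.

∂f/∂x = 40*x*z + 32*x
∂f/∂y = 0
∂f/∂z = 20*x^2
∇f = (40*x*z + 32*x, 0, 20*x^2)
At (1, -1, -2): (-48, 0, 20).

(-48, 0, 20)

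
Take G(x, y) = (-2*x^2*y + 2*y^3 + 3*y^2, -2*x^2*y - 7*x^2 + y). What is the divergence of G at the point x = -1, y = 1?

∂G₁/∂x = -4*x*y
∂G₂/∂y = -2*x^2 + 1
∇·G = -2*x^2 - 4*x*y + 1
At (-1, 1): 3.

3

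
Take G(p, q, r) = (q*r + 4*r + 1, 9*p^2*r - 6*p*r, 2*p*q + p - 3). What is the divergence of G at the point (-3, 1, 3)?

∂G₁/∂p = 0
∂G₂/∂q = 0
∂G₃/∂r = 0
∇·G = 0
At (-3, 1, 3): 0.

0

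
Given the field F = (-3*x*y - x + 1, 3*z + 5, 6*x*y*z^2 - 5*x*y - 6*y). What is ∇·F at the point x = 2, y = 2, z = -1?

∂F₁/∂x = -3*y - 1
∂F₂/∂y = 0
∂F₃/∂z = 12*x*y*z
∇·F = 12*x*y*z - 3*y - 1
At (2, 2, -1): -55.

-55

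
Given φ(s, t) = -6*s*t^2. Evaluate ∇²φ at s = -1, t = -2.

∂²φ/∂s² = 0
∂²φ/∂t² = -12*s
∇²φ = -12*s
At (-1, -2): 12.

12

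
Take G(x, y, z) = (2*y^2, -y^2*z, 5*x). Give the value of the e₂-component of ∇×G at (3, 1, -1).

(∇×G)_2 = ∂G₁/∂z − ∂G₃/∂x
= 0 − (5)
= -5
At (3, 1, -1): -5.

-5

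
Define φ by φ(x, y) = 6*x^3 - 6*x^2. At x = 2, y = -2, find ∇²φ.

60

∂²φ/∂x² = 12*(3*x - 1)
∂²φ/∂y² = 0
∇²φ = 36*x - 12
At (2, -2): 60.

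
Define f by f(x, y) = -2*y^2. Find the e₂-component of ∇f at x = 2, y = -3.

12

(∇f)_2 = ∂f/∂y = -4*y
At (2, -3): 12.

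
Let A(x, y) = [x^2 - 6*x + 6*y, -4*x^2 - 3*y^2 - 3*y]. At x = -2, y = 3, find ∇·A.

∂A₁/∂x = 2*x - 6
∂A₂/∂y = -6*y - 3
∇·A = 2*x - 6*y - 9
At (-2, 3): -31.

-31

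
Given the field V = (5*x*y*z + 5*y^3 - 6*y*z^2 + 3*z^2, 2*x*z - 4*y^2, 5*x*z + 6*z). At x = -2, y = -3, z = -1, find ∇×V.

(∇×V)₁ = ∂V₃/∂y − ∂V₂/∂z = -2*x
(∇×V)₂ = ∂V₁/∂z − ∂V₃/∂x = 5*x*y - 12*y*z + z
(∇×V)₃ = ∂V₂/∂x − ∂V₁/∂y = -5*x*z - 15*y^2 + 6*z^2 + 2*z
∇×V = (-2*x, 5*x*y - 12*y*z + z, -5*x*z - 15*y^2 + 6*z^2 + 2*z)
At (-2, -3, -1): (4, -7, -141).

(4, -7, -141)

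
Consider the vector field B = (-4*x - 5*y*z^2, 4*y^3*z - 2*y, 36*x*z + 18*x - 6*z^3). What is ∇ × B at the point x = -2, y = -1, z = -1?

(∇×B)₁ = ∂B₃/∂y − ∂B₂/∂z = -4*y^3
(∇×B)₂ = ∂B₁/∂z − ∂B₃/∂x = -10*y*z - 36*z - 18
(∇×B)₃ = ∂B₂/∂x − ∂B₁/∂y = 5*z^2
∇×B = (-4*y^3, -10*y*z - 36*z - 18, 5*z^2)
At (-2, -1, -1): (4, 8, 5).

(4, 8, 5)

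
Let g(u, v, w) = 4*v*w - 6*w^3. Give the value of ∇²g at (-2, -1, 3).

∂²g/∂u² = 0
∂²g/∂v² = 0
∂²g/∂w² = -36*w
∇²g = -36*w
At (-2, -1, 3): -108.

-108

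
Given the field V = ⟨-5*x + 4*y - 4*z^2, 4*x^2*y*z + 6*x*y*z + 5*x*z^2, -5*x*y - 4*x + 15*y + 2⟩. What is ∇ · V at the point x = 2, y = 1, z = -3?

-89

∂V₁/∂x = -5
∂V₂/∂y = 4*x^2*z + 6*x*z
∂V₃/∂z = 0
∇·V = 4*x^2*z + 6*x*z - 5
At (2, 1, -3): -89.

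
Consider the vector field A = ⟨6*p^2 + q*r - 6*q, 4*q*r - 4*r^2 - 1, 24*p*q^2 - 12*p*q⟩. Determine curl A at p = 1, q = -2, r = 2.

(-84, -122, 4)

(∇×A)₁ = ∂A₃/∂q − ∂A₂/∂r = 48*p*q - 12*p - 4*q + 8*r
(∇×A)₂ = ∂A₁/∂r − ∂A₃/∂p = -24*q^2 + 13*q
(∇×A)₃ = ∂A₂/∂p − ∂A₁/∂q = -r + 6
∇×A = (48*p*q - 12*p - 4*q + 8*r, -24*q^2 + 13*q, -r + 6)
At (1, -2, 2): (-84, -122, 4).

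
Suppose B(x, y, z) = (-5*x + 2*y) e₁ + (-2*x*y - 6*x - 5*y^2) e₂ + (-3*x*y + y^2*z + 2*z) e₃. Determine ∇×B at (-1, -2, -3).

(∇×B)₁ = ∂B₃/∂y − ∂B₂/∂z = -3*x + 2*y*z
(∇×B)₂ = ∂B₁/∂z − ∂B₃/∂x = 3*y
(∇×B)₃ = ∂B₂/∂x − ∂B₁/∂y = -2*y - 8
∇×B = (-3*x + 2*y*z, 3*y, -2*y - 8)
At (-1, -2, -3): (15, -6, -4).

(15, -6, -4)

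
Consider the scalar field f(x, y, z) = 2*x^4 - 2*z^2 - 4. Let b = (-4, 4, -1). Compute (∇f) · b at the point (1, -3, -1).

-36

∂f/∂x = 8*x^3
∂f/∂y = 0
∂f/∂z = -4*z
∇f at (1, -3, -1) = (8, 0, 4)
∇f · b = (8)(-4) + (0)(4) + (4)(-1) = -36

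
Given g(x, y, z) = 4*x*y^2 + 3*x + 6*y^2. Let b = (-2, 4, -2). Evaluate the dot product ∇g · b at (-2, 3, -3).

-126

∂g/∂x = 4*y^2 + 3
∂g/∂y = 8*x*y + 12*y
∂g/∂z = 0
∇g at (-2, 3, -3) = (39, -12, 0)
∇g · b = (39)(-2) + (-12)(4) + (0)(-2) = -126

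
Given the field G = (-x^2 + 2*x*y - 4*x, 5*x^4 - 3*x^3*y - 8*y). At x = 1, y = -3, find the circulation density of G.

∂G₂/∂x = 20*x^3 - 9*x^2*y
∂G₁/∂y = 2*x
Scalar curl = 20*x^3 - 9*x^2*y - 2*x
At (1, -3): 45.

45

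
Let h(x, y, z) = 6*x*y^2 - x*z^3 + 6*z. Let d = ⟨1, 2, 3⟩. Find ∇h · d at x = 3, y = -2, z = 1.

∂h/∂x = 6*y^2 - z^3
∂h/∂y = 12*x*y
∂h/∂z = -3*x*z^2 + 6
∇h at (3, -2, 1) = (23, -72, -3)
∇h · d = (23)(1) + (-72)(2) + (-3)(3) = -130

-130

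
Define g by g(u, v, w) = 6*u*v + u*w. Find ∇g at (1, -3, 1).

(-17, 6, 1)

∂g/∂u = 6*v + w
∂g/∂v = 6*u
∂g/∂w = u
∇g = (6*v + w, 6*u, u)
At (1, -3, 1): (-17, 6, 1).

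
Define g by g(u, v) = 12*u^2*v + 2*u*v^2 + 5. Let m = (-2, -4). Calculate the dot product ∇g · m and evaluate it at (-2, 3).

156

∂g/∂u = 24*u*v + 2*v^2
∂g/∂v = 12*u^2 + 4*u*v
∇g at (-2, 3) = (-126, 24)
∇g · m = (-126)(-2) + (24)(-4) = 156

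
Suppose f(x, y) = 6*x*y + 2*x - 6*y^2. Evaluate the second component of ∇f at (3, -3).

(∇f)_2 = ∂f/∂y = 6*x - 12*y
At (3, -3): 54.

54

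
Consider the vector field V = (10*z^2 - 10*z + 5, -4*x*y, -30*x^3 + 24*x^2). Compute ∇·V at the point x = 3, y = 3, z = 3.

∂V₁/∂x = 0
∂V₂/∂y = -4*x
∂V₃/∂z = 0
∇·V = -4*x
At (3, 3, 3): -12.

-12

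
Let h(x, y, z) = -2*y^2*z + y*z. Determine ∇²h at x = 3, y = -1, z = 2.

∂²h/∂x² = 0
∂²h/∂y² = -4*z
∂²h/∂z² = 0
∇²h = -4*z
At (3, -1, 2): -8.

-8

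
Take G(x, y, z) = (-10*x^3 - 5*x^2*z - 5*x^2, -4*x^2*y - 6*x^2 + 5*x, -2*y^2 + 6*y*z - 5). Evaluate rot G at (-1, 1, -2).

(∇×G)₁ = ∂G₃/∂y − ∂G₂/∂z = -4*y + 6*z
(∇×G)₂ = ∂G₁/∂z − ∂G₃/∂x = -5*x^2
(∇×G)₃ = ∂G₂/∂x − ∂G₁/∂y = -8*x*y - 12*x + 5
∇×G = (-4*y + 6*z, -5*x^2, -8*x*y - 12*x + 5)
At (-1, 1, -2): (-16, -5, 25).

(-16, -5, 25)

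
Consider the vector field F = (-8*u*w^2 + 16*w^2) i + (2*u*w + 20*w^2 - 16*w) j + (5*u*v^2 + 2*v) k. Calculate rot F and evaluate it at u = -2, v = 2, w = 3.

(∇×F)₁ = ∂F₃/∂v − ∂F₂/∂w = 10*u*v - 2*u - 40*w + 18
(∇×F)₂ = ∂F₁/∂w − ∂F₃/∂u = -16*u*w - 5*v^2 + 32*w
(∇×F)₃ = ∂F₂/∂u − ∂F₁/∂v = 2*w
∇×F = (10*u*v - 2*u - 40*w + 18, -16*u*w - 5*v^2 + 32*w, 2*w)
At (-2, 2, 3): (-138, 172, 6).

(-138, 172, 6)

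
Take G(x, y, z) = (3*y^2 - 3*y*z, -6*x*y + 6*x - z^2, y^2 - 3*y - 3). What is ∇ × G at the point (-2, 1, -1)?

(∇×G)₁ = ∂G₃/∂y − ∂G₂/∂z = 2*y + 2*z - 3
(∇×G)₂ = ∂G₁/∂z − ∂G₃/∂x = -3*y
(∇×G)₃ = ∂G₂/∂x − ∂G₁/∂y = -12*y + 3*z + 6
∇×G = (2*y + 2*z - 3, -3*y, -12*y + 3*z + 6)
At (-2, 1, -1): (-3, -3, -9).

(-3, -3, -9)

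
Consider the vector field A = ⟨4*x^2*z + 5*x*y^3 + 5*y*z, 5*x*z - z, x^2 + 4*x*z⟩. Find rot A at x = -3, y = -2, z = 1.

(16, 28, 180)

(∇×A)₁ = ∂A₃/∂y − ∂A₂/∂z = -5*x + 1
(∇×A)₂ = ∂A₁/∂z − ∂A₃/∂x = 4*x^2 - 2*x + 5*y - 4*z
(∇×A)₃ = ∂A₂/∂x − ∂A₁/∂y = -15*x*y^2
∇×A = (-5*x + 1, 4*x^2 - 2*x + 5*y - 4*z, -15*x*y^2)
At (-3, -2, 1): (16, 28, 180).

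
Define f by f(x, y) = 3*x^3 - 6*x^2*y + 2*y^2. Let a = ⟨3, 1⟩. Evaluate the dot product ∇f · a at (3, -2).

∂f/∂x = 9*x^2 - 12*x*y
∂f/∂y = -6*x^2 + 4*y
∇f at (3, -2) = (153, -62)
∇f · a = (153)(3) + (-62)(1) = 397

397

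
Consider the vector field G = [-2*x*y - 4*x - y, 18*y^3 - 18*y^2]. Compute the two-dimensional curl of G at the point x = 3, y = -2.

∂G₂/∂x = 0
∂G₁/∂y = -2*x - 1
Scalar curl = 2*x + 1
At (3, -2): 7.

7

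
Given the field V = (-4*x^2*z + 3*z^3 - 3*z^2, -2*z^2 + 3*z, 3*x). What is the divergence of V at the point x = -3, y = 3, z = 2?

∂V₁/∂x = -8*x*z
∂V₂/∂y = 0
∂V₃/∂z = 0
∇·V = -8*x*z
At (-3, 3, 2): 48.

48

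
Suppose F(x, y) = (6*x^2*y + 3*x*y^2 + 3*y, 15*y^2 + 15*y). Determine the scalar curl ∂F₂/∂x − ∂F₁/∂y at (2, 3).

∂F₂/∂x = 0
∂F₁/∂y = 6*x^2 + 6*x*y + 3
Scalar curl = -6*x^2 - 6*x*y - 3
At (2, 3): -63.

-63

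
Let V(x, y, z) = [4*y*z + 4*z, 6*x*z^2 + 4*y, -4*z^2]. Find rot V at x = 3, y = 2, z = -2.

(∇×V)₁ = ∂V₃/∂y − ∂V₂/∂z = -12*x*z
(∇×V)₂ = ∂V₁/∂z − ∂V₃/∂x = 4*y + 4
(∇×V)₃ = ∂V₂/∂x − ∂V₁/∂y = 6*z^2 - 4*z
∇×V = (-12*x*z, 4*y + 4, 6*z^2 - 4*z)
At (3, 2, -2): (72, 12, 32).

(72, 12, 32)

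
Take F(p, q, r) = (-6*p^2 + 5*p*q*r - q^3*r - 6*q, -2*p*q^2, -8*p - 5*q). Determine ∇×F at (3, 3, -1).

(∇×F)₁ = ∂F₃/∂q − ∂F₂/∂r = -5
(∇×F)₂ = ∂F₁/∂r − ∂F₃/∂p = 5*p*q - q^3 + 8
(∇×F)₃ = ∂F₂/∂p − ∂F₁/∂q = -5*p*r + 3*q^2*r - 2*q^2 + 6
∇×F = (-5, 5*p*q - q^3 + 8, -5*p*r + 3*q^2*r - 2*q^2 + 6)
At (3, 3, -1): (-5, 26, -24).

(-5, 26, -24)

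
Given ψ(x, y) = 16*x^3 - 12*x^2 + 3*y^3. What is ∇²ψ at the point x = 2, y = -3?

∂²ψ/∂x² = 24*(4*x - 1)
∂²ψ/∂y² = 18*y
∇²ψ = 96*x + 18*y - 24
At (2, -3): 114.

114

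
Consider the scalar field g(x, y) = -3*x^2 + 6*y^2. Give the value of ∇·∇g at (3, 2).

6

∂²g/∂x² = -6
∂²g/∂y² = 12
∇²g = 6
At (3, 2): 6.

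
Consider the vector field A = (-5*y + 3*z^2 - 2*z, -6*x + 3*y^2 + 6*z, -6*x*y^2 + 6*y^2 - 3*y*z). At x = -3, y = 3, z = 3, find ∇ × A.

(129, 70, -1)

(∇×A)₁ = ∂A₃/∂y − ∂A₂/∂z = -12*x*y + 12*y - 3*z - 6
(∇×A)₂ = ∂A₁/∂z − ∂A₃/∂x = 6*y^2 + 6*z - 2
(∇×A)₃ = ∂A₂/∂x − ∂A₁/∂y = -1
∇×A = (-12*x*y + 12*y - 3*z - 6, 6*y^2 + 6*z - 2, -1)
At (-3, 3, 3): (129, 70, -1).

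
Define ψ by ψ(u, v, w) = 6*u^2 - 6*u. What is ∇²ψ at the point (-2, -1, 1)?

12

∂²ψ/∂u² = 12
∂²ψ/∂v² = 0
∂²ψ/∂w² = 0
∇²ψ = 12
At (-2, -1, 1): 12.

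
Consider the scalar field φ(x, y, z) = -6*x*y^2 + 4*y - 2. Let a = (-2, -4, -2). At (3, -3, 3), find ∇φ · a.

-340

∂φ/∂x = -6*y^2
∂φ/∂y = -12*x*y + 4
∂φ/∂z = 0
∇φ at (3, -3, 3) = (-54, 112, 0)
∇φ · a = (-54)(-2) + (112)(-4) + (0)(-2) = -340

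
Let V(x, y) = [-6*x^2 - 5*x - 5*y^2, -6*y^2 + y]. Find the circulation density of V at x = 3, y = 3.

30

∂V₂/∂x = 0
∂V₁/∂y = -10*y
Scalar curl = 10*y
At (3, 3): 30.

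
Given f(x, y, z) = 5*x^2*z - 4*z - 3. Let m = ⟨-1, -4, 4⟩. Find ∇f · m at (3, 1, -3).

∂f/∂x = 10*x*z
∂f/∂y = 0
∂f/∂z = 5*x^2 - 4
∇f at (3, 1, -3) = (-90, 0, 41)
∇f · m = (-90)(-1) + (0)(-4) + (41)(4) = 254

254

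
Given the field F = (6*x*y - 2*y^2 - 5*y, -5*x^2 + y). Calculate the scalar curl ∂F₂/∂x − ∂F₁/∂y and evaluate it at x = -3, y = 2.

61

∂F₂/∂x = -10*x
∂F₁/∂y = 6*x - 4*y - 5
Scalar curl = -16*x + 4*y + 5
At (-3, 2): 61.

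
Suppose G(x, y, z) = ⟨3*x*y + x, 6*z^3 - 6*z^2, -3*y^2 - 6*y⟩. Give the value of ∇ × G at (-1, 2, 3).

(∇×G)₁ = ∂G₃/∂y − ∂G₂/∂z = -6*y - 18*z^2 + 12*z - 6
(∇×G)₂ = ∂G₁/∂z − ∂G₃/∂x = 0
(∇×G)₃ = ∂G₂/∂x − ∂G₁/∂y = -3*x
∇×G = (-6*y - 18*z^2 + 12*z - 6, 0, -3*x)
At (-1, 2, 3): (-144, 0, 3).

(-144, 0, 3)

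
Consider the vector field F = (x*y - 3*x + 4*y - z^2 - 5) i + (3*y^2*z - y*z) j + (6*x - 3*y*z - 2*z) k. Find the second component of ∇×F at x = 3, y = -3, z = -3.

(∇×F)_2 = ∂F₁/∂z − ∂F₃/∂x
= -2*z − (6)
= -2*z - 6
At (3, -3, -3): 0.

0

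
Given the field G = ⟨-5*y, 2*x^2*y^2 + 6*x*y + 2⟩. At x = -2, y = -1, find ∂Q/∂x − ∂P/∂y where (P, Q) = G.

∂G₂/∂x = 4*x*y^2 + 6*y
∂G₁/∂y = -5
Scalar curl = 4*x*y^2 + 6*y + 5
At (-2, -1): -9.

-9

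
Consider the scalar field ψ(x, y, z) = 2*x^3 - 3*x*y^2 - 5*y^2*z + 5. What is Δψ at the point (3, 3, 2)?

-2

∂²ψ/∂x² = 12*x
∂²ψ/∂y² = -2*(3*x + 5*z)
∂²ψ/∂z² = 0
∇²ψ = 6*x - 10*z
At (3, 3, 2): -2.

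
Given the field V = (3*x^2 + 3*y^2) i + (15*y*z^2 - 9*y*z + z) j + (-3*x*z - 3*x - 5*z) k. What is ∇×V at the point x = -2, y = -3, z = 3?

(242, 12, 18)

(∇×V)₁ = ∂V₃/∂y − ∂V₂/∂z = -30*y*z + 9*y - 1
(∇×V)₂ = ∂V₁/∂z − ∂V₃/∂x = 3*z + 3
(∇×V)₃ = ∂V₂/∂x − ∂V₁/∂y = -6*y
∇×V = (-30*y*z + 9*y - 1, 3*z + 3, -6*y)
At (-2, -3, 3): (242, 12, 18).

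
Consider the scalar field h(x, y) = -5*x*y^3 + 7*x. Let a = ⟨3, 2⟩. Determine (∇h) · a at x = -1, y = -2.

∂h/∂x = -5*y^3 + 7
∂h/∂y = -15*x*y^2
∇h at (-1, -2) = (47, 60)
∇h · a = (47)(3) + (60)(2) = 261

261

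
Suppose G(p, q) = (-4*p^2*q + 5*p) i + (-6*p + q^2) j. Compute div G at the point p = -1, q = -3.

-25

∂G₁/∂p = -8*p*q + 5
∂G₂/∂q = 2*q
∇·G = -8*p*q + 2*q + 5
At (-1, -3): -25.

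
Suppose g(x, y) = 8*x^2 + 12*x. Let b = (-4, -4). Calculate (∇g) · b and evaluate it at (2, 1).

∂g/∂x = 16*x + 12
∂g/∂y = 0
∇g at (2, 1) = (44, 0)
∇g · b = (44)(-4) + (0)(-4) = -176

-176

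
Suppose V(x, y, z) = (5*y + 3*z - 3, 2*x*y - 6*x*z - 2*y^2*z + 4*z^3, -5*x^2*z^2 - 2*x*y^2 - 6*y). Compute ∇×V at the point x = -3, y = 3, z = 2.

(∇×V)₁ = ∂V₃/∂y − ∂V₂/∂z = -4*x*y + 6*x + 2*y^2 - 12*z^2 - 6
(∇×V)₂ = ∂V₁/∂z − ∂V₃/∂x = 10*x*z^2 + 2*y^2 + 3
(∇×V)₃ = ∂V₂/∂x − ∂V₁/∂y = 2*y - 6*z - 5
∇×V = (-4*x*y + 6*x + 2*y^2 - 12*z^2 - 6, 10*x*z^2 + 2*y^2 + 3, 2*y - 6*z - 5)
At (-3, 3, 2): (-18, -99, -11).

(-18, -99, -11)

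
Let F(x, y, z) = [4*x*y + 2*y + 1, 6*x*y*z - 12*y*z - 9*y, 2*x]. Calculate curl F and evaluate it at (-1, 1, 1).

(18, -2, 8)

(∇×F)₁ = ∂F₃/∂y − ∂F₂/∂z = -6*x*y + 12*y
(∇×F)₂ = ∂F₁/∂z − ∂F₃/∂x = -2
(∇×F)₃ = ∂F₂/∂x − ∂F₁/∂y = -4*x + 6*y*z - 2
∇×F = (-6*x*y + 12*y, -2, -4*x + 6*y*z - 2)
At (-1, 1, 1): (18, -2, 8).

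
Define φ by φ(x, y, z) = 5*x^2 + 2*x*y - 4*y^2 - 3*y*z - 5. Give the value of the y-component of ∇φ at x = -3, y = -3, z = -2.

24

(∇φ)_2 = ∂φ/∂y = 2*x - 8*y - 3*z
At (-3, -3, -2): 24.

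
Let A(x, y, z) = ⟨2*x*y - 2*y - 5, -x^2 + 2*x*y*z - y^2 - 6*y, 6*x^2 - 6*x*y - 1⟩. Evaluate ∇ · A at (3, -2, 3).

12

∂A₁/∂x = 2*y
∂A₂/∂y = 2*x*z - 2*y - 6
∂A₃/∂z = 0
∇·A = 2*x*z - 6
At (3, -2, 3): 12.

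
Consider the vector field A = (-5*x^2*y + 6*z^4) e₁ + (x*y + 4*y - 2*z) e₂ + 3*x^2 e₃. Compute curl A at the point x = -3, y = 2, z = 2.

(2, 210, 47)

(∇×A)₁ = ∂A₃/∂y − ∂A₂/∂z = 2
(∇×A)₂ = ∂A₁/∂z − ∂A₃/∂x = -6*x + 24*z^3
(∇×A)₃ = ∂A₂/∂x − ∂A₁/∂y = 5*x^2 + y
∇×A = (2, -6*x + 24*z^3, 5*x^2 + y)
At (-3, 2, 2): (2, 210, 47).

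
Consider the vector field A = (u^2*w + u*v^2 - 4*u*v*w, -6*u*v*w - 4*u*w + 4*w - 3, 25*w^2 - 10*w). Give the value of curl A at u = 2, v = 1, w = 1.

(16, -4, -6)

(∇×A)₁ = ∂A₃/∂v − ∂A₂/∂w = 6*u*v + 4*u - 4
(∇×A)₂ = ∂A₁/∂w − ∂A₃/∂u = u^2 - 4*u*v
(∇×A)₃ = ∂A₂/∂u − ∂A₁/∂v = -2*u*v + 4*u*w - 6*v*w - 4*w
∇×A = (6*u*v + 4*u - 4, u^2 - 4*u*v, -2*u*v + 4*u*w - 6*v*w - 4*w)
At (2, 1, 1): (16, -4, -6).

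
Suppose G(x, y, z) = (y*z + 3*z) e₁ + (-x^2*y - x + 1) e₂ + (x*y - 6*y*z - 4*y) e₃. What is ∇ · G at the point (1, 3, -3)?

-19

∂G₁/∂x = 0
∂G₂/∂y = -x^2
∂G₃/∂z = -6*y
∇·G = -x^2 - 6*y
At (1, 3, -3): -19.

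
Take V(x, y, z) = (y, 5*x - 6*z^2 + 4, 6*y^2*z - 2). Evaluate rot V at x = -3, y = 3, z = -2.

(∇×V)₁ = ∂V₃/∂y − ∂V₂/∂z = 12*y*z + 12*z
(∇×V)₂ = ∂V₁/∂z − ∂V₃/∂x = 0
(∇×V)₃ = ∂V₂/∂x − ∂V₁/∂y = 4
∇×V = (12*y*z + 12*z, 0, 4)
At (-3, 3, -2): (-96, 0, 4).

(-96, 0, 4)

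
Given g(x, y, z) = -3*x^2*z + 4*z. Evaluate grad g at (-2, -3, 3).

(36, 0, -8)

∂g/∂x = -6*x*z
∂g/∂y = 0
∂g/∂z = -3*x^2 + 4
∇g = (-6*x*z, 0, -3*x^2 + 4)
At (-2, -3, 3): (36, 0, -8).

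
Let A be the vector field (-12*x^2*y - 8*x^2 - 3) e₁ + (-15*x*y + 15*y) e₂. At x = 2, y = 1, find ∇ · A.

-95

∂A₁/∂x = -24*x*y - 16*x
∂A₂/∂y = -15*x + 15
∇·A = -24*x*y - 31*x + 15
At (2, 1): -95.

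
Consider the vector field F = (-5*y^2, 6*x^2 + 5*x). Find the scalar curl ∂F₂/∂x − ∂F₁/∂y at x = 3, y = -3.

11

∂F₂/∂x = 12*x + 5
∂F₁/∂y = -10*y
Scalar curl = 12*x + 10*y + 5
At (3, -3): 11.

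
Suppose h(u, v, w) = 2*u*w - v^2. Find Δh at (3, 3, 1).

-2

∂²h/∂u² = 0
∂²h/∂v² = -2
∂²h/∂w² = 0
∇²h = -2
At (3, 3, 1): -2.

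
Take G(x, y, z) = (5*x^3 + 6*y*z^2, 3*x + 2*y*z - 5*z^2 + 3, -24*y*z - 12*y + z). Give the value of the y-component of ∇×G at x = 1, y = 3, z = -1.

(∇×G)_2 = ∂G₁/∂z − ∂G₃/∂x
= 12*y*z − (0)
= 12*y*z
At (1, 3, -1): -36.

-36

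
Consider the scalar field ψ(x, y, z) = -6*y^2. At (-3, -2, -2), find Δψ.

-12

∂²ψ/∂x² = 0
∂²ψ/∂y² = -12
∂²ψ/∂z² = 0
∇²ψ = -12
At (-3, -2, -2): -12.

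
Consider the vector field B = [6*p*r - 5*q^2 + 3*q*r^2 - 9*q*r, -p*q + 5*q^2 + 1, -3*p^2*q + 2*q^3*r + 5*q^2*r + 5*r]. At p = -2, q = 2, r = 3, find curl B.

(∇×B)₁ = ∂B₃/∂q − ∂B₂/∂r = -3*p^2 + 6*q^2*r + 10*q*r
(∇×B)₂ = ∂B₁/∂r − ∂B₃/∂p = 6*p*q + 6*p + 6*q*r - 9*q
(∇×B)₃ = ∂B₂/∂p − ∂B₁/∂q = 9*q - 3*r^2 + 9*r
∇×B = (-3*p^2 + 6*q^2*r + 10*q*r, 6*p*q + 6*p + 6*q*r - 9*q, 9*q - 3*r^2 + 9*r)
At (-2, 2, 3): (120, -18, 18).

(120, -18, 18)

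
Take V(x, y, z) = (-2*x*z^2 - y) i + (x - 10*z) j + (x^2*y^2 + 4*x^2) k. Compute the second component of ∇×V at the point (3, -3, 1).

-90

(∇×V)_2 = ∂V₁/∂z − ∂V₃/∂x
= -4*x*z − (2*x*y^2 + 8*x)
= -2*x*y^2 - 4*x*z - 8*x
At (3, -3, 1): -90.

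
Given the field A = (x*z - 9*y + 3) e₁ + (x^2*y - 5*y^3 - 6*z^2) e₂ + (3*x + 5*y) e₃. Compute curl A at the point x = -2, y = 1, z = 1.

(∇×A)₁ = ∂A₃/∂y − ∂A₂/∂z = 12*z + 5
(∇×A)₂ = ∂A₁/∂z − ∂A₃/∂x = x - 3
(∇×A)₃ = ∂A₂/∂x − ∂A₁/∂y = 2*x*y + 9
∇×A = (12*z + 5, x - 3, 2*x*y + 9)
At (-2, 1, 1): (17, -5, 5).

(17, -5, 5)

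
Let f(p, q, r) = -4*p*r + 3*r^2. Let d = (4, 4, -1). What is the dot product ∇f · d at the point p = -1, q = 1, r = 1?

-26

∂f/∂p = -4*r
∂f/∂q = 0
∂f/∂r = -4*p + 6*r
∇f at (-1, 1, 1) = (-4, 0, 10)
∇f · d = (-4)(4) + (0)(4) + (10)(-1) = -26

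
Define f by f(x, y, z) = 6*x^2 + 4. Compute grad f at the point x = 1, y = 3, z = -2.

(12, 0, 0)

∂f/∂x = 12*x
∂f/∂y = 0
∂f/∂z = 0
∇f = (12*x, 0, 0)
At (1, 3, -2): (12, 0, 0).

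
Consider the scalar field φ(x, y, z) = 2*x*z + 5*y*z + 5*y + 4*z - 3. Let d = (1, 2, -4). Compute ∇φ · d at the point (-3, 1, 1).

∂φ/∂x = 2*z
∂φ/∂y = 5*z + 5
∂φ/∂z = 2*x + 5*y + 4
∇φ at (-3, 1, 1) = (2, 10, 3)
∇φ · d = (2)(1) + (10)(2) + (3)(-4) = 10

10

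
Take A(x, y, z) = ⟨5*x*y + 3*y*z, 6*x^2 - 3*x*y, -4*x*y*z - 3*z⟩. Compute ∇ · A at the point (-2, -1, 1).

-10

∂A₁/∂x = 5*y
∂A₂/∂y = -3*x
∂A₃/∂z = -4*x*y - 3
∇·A = -4*x*y - 3*x + 5*y - 3
At (-2, -1, 1): -10.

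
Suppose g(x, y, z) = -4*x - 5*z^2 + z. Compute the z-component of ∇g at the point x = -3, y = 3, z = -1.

(∇g)_3 = ∂g/∂z = -10*z + 1
At (-3, 3, -1): 11.

11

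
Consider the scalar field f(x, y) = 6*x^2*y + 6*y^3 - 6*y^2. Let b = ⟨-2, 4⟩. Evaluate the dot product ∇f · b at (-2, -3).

744

∂f/∂x = 12*x*y
∂f/∂y = 6*x^2 + 18*y^2 - 12*y
∇f at (-2, -3) = (72, 222)
∇f · b = (72)(-2) + (222)(4) = 744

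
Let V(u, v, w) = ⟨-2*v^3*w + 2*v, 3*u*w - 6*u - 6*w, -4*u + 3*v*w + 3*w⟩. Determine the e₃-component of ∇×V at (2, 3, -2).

(∇×V)_3 = ∂V₂/∂u − ∂V₁/∂v
= 3*w - 6 − (-6*v^2*w + 2)
= 6*v^2*w + 3*w - 8
At (2, 3, -2): -122.

-122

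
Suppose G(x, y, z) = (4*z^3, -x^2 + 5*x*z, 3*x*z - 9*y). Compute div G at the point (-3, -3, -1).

∂G₁/∂x = 0
∂G₂/∂y = 0
∂G₃/∂z = 3*x
∇·G = 3*x
At (-3, -3, -1): -9.

-9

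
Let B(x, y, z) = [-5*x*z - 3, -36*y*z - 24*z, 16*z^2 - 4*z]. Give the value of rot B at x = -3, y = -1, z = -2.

(∇×B)₁ = ∂B₃/∂y − ∂B₂/∂z = 36*y + 24
(∇×B)₂ = ∂B₁/∂z − ∂B₃/∂x = -5*x
(∇×B)₃ = ∂B₂/∂x − ∂B₁/∂y = 0
∇×B = (36*y + 24, -5*x, 0)
At (-3, -1, -2): (-12, 15, 0).

(-12, 15, 0)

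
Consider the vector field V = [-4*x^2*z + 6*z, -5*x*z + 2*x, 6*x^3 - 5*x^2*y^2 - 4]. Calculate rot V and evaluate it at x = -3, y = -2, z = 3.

(∇×V)₁ = ∂V₃/∂y − ∂V₂/∂z = -10*x^2*y + 5*x
(∇×V)₂ = ∂V₁/∂z − ∂V₃/∂x = -22*x^2 + 10*x*y^2 + 6
(∇×V)₃ = ∂V₂/∂x − ∂V₁/∂y = -5*z + 2
∇×V = (-10*x^2*y + 5*x, -22*x^2 + 10*x*y^2 + 6, -5*z + 2)
At (-3, -2, 3): (165, -312, -13).

(165, -312, -13)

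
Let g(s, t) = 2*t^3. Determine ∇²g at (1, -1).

-12

∂²g/∂s² = 0
∂²g/∂t² = 12*t
∇²g = 12*t
At (1, -1): -12.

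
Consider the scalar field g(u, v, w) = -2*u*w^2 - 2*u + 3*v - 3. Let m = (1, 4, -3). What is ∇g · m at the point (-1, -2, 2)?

-22

∂g/∂u = -2*w^2 - 2
∂g/∂v = 3
∂g/∂w = -4*u*w
∇g at (-1, -2, 2) = (-10, 3, 8)
∇g · m = (-10)(1) + (3)(4) + (8)(-3) = -22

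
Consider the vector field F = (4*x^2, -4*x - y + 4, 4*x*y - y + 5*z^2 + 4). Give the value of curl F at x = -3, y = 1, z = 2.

(-13, -4, -4)

(∇×F)₁ = ∂F₃/∂y − ∂F₂/∂z = 4*x - 1
(∇×F)₂ = ∂F₁/∂z − ∂F₃/∂x = -4*y
(∇×F)₃ = ∂F₂/∂x − ∂F₁/∂y = -4
∇×F = (4*x - 1, -4*y, -4)
At (-3, 1, 2): (-13, -4, -4).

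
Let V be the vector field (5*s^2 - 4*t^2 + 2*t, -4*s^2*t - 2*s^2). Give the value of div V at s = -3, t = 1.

∂V₁/∂s = 10*s
∂V₂/∂t = -4*s^2
∇·V = -4*s^2 + 10*s
At (-3, 1): -66.

-66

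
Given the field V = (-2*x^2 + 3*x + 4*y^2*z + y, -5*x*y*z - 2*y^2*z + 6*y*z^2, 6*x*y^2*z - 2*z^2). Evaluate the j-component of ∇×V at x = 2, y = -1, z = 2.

-8

(∇×V)_2 = ∂V₁/∂z − ∂V₃/∂x
= 4*y^2 − (6*y^2*z)
= -6*y^2*z + 4*y^2
At (2, -1, 2): -8.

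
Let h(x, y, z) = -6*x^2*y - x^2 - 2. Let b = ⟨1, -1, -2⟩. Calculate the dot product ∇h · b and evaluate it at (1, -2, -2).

∂h/∂x = -12*x*y - 2*x
∂h/∂y = -6*x^2
∂h/∂z = 0
∇h at (1, -2, -2) = (22, -6, 0)
∇h · b = (22)(1) + (-6)(-1) + (0)(-2) = 28

28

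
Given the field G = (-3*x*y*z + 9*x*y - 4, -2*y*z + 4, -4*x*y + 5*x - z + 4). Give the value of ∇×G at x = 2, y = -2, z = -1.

(∇×G)₁ = ∂G₃/∂y − ∂G₂/∂z = -4*x + 2*y
(∇×G)₂ = ∂G₁/∂z − ∂G₃/∂x = -3*x*y + 4*y - 5
(∇×G)₃ = ∂G₂/∂x − ∂G₁/∂y = 3*x*z - 9*x
∇×G = (-4*x + 2*y, -3*x*y + 4*y - 5, 3*x*z - 9*x)
At (2, -2, -1): (-12, -1, -24).

(-12, -1, -24)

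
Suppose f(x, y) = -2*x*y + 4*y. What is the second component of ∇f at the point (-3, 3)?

10

(∇f)_2 = ∂f/∂y = -2*x + 4
At (-3, 3): 10.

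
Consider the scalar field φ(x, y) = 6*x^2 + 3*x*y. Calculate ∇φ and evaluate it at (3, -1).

(33, 9)

∂φ/∂x = 12*x + 3*y
∂φ/∂y = 3*x
∇φ = (12*x + 3*y, 3*x)
At (3, -1): (33, 9).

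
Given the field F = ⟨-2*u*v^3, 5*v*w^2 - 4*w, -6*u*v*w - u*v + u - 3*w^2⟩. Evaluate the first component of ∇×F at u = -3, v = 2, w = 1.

5

(∇×F)_1 = ∂F₃/∂v − ∂F₂/∂w
= -6*u*w - u − (10*v*w - 4)
= -6*u*w - u - 10*v*w + 4
At (-3, 2, 1): 5.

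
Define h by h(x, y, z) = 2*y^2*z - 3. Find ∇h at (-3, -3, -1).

∂h/∂x = 0
∂h/∂y = 4*y*z
∂h/∂z = 2*y^2
∇h = (0, 4*y*z, 2*y^2)
At (-3, -3, -1): (0, 12, 18).

(0, 12, 18)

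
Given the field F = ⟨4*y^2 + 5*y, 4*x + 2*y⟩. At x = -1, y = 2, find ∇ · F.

∂F₁/∂x = 0
∂F₂/∂y = 2
∇·F = 2
At (-1, 2): 2.

2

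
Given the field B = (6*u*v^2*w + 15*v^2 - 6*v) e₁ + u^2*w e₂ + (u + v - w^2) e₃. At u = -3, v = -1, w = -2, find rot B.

(∇×B)₁ = ∂B₃/∂v − ∂B₂/∂w = -u^2 + 1
(∇×B)₂ = ∂B₁/∂w − ∂B₃/∂u = 6*u*v^2 - 1
(∇×B)₃ = ∂B₂/∂u − ∂B₁/∂v = -12*u*v*w + 2*u*w - 30*v + 6
∇×B = (-u^2 + 1, 6*u*v^2 - 1, -12*u*v*w + 2*u*w - 30*v + 6)
At (-3, -1, -2): (-8, -19, 120).

(-8, -19, 120)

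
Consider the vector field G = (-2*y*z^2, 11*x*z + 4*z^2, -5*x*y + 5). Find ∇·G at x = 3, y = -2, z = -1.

0

∂G₁/∂x = 0
∂G₂/∂y = 0
∂G₃/∂z = 0
∇·G = 0
At (3, -2, -1): 0.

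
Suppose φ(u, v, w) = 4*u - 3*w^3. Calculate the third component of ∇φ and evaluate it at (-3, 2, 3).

(∇φ)_3 = ∂φ/∂w = -9*w^2
At (-3, 2, 3): -81.

-81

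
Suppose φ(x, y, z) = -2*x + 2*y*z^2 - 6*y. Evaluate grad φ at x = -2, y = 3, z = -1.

(-2, -4, -12)

∂φ/∂x = -2
∂φ/∂y = 2*z^2 - 6
∂φ/∂z = 4*y*z
∇φ = (-2, 2*z^2 - 6, 4*y*z)
At (-2, 3, -1): (-2, -4, -12).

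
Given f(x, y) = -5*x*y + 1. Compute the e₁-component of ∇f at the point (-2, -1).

(∇f)_1 = ∂f/∂x = -5*y
At (-2, -1): 5.

5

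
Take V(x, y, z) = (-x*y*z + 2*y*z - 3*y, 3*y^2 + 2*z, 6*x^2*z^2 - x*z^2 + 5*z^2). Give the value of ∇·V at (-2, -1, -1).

∂V₁/∂x = -y*z
∂V₂/∂y = 6*y
∂V₃/∂z = 12*x^2*z - 2*x*z + 10*z
∇·V = 12*x^2*z - 2*x*z - y*z + 6*y + 10*z
At (-2, -1, -1): -69.

-69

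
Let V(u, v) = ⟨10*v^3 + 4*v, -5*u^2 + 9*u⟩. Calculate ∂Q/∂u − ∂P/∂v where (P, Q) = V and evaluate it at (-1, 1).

∂V₂/∂u = -10*u + 9
∂V₁/∂v = 30*v^2 + 4
Scalar curl = -10*u - 30*v^2 + 5
At (-1, 1): -15.

-15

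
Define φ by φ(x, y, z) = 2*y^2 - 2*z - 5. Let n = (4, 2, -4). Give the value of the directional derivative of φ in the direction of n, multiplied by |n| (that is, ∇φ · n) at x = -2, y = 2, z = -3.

∂φ/∂x = 0
∂φ/∂y = 4*y
∂φ/∂z = -2
∇φ at (-2, 2, -3) = (0, 8, -2)
∇φ · n = (0)(4) + (8)(2) + (-2)(-4) = 24

24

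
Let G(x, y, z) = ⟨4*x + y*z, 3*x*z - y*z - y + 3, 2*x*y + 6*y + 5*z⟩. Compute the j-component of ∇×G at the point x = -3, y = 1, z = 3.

-1

(∇×G)_2 = ∂G₁/∂z − ∂G₃/∂x
= y − (2*y)
= -y
At (-3, 1, 3): -1.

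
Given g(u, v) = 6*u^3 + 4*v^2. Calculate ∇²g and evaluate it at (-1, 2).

∂²g/∂u² = 36*u
∂²g/∂v² = 8
∇²g = 36*u + 8
At (-1, 2): -28.

-28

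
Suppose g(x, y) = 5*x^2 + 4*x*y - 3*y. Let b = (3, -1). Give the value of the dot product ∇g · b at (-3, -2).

-99

∂g/∂x = 10*x + 4*y
∂g/∂y = 4*x - 3
∇g at (-3, -2) = (-38, -15)
∇g · b = (-38)(3) + (-15)(-1) = -99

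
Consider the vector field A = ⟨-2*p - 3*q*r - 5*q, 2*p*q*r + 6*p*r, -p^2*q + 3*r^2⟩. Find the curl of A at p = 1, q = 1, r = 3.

(∇×A)₁ = ∂A₃/∂q − ∂A₂/∂r = -p^2 - 2*p*q - 6*p
(∇×A)₂ = ∂A₁/∂r − ∂A₃/∂p = 2*p*q - 3*q
(∇×A)₃ = ∂A₂/∂p − ∂A₁/∂q = 2*q*r + 9*r + 5
∇×A = (-p^2 - 2*p*q - 6*p, 2*p*q - 3*q, 2*q*r + 9*r + 5)
At (1, 1, 3): (-9, -1, 38).

(-9, -1, 38)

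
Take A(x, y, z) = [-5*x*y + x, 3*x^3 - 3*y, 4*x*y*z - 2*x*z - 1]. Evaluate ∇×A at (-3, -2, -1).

(12, -10, 66)

(∇×A)₁ = ∂A₃/∂y − ∂A₂/∂z = 4*x*z
(∇×A)₂ = ∂A₁/∂z − ∂A₃/∂x = -4*y*z + 2*z
(∇×A)₃ = ∂A₂/∂x − ∂A₁/∂y = 9*x^2 + 5*x
∇×A = (4*x*z, -4*y*z + 2*z, 9*x^2 + 5*x)
At (-3, -2, -1): (12, -10, 66).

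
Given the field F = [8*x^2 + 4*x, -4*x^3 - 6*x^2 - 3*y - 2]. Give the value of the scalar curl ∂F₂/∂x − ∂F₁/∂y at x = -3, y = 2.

-72

∂F₂/∂x = -12*x^2 - 12*x
∂F₁/∂y = 0
Scalar curl = -12*x^2 - 12*x
At (-3, 2): -72.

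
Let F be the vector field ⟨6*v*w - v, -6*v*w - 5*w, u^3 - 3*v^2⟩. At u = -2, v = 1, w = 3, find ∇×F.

(5, -6, -17)

(∇×F)₁ = ∂F₃/∂v − ∂F₂/∂w = 5
(∇×F)₂ = ∂F₁/∂w − ∂F₃/∂u = -3*u^2 + 6*v
(∇×F)₃ = ∂F₂/∂u − ∂F₁/∂v = -6*w + 1
∇×F = (5, -3*u^2 + 6*v, -6*w + 1)
At (-2, 1, 3): (5, -6, -17).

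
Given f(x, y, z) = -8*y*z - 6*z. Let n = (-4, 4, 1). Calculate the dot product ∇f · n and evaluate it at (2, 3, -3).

66

∂f/∂x = 0
∂f/∂y = -8*z
∂f/∂z = -8*y - 6
∇f at (2, 3, -3) = (0, 24, -30)
∇f · n = (0)(-4) + (24)(4) + (-30)(1) = 66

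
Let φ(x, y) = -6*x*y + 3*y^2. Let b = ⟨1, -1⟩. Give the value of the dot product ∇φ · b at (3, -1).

∂φ/∂x = -6*y
∂φ/∂y = -6*x + 6*y
∇φ at (3, -1) = (6, -24)
∇φ · b = (6)(1) + (-24)(-1) = 30

30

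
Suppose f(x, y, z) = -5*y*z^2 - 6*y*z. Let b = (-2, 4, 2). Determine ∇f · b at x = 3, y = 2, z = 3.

-396

∂f/∂x = 0
∂f/∂y = -5*z^2 - 6*z
∂f/∂z = -10*y*z - 6*y
∇f at (3, 2, 3) = (0, -63, -72)
∇f · b = (0)(-2) + (-63)(4) + (-72)(2) = -396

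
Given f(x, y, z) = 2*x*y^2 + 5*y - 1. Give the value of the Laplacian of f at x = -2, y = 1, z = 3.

∂²f/∂x² = 0
∂²f/∂y² = 4*x
∂²f/∂z² = 0
∇²f = 4*x
At (-2, 1, 3): -8.

-8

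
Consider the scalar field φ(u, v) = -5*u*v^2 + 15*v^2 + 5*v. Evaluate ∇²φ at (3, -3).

∂²φ/∂u² = 0
∂²φ/∂v² = 10*(-u + 3)
∇²φ = -10*u + 30
At (3, -3): 0.

0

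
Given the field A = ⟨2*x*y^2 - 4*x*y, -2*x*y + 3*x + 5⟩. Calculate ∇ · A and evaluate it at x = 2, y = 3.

2

∂A₁/∂x = 2*y^2 - 4*y
∂A₂/∂y = -2*x
∇·A = -2*x + 2*y^2 - 4*y
At (2, 3): 2.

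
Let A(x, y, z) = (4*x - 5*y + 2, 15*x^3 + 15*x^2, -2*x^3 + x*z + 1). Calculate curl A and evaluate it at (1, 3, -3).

(∇×A)₁ = ∂A₃/∂y − ∂A₂/∂z = 0
(∇×A)₂ = ∂A₁/∂z − ∂A₃/∂x = 6*x^2 - z
(∇×A)₃ = ∂A₂/∂x − ∂A₁/∂y = 45*x^2 + 30*x + 5
∇×A = (0, 6*x^2 - z, 45*x^2 + 30*x + 5)
At (1, 3, -3): (0, 9, 80).

(0, 9, 80)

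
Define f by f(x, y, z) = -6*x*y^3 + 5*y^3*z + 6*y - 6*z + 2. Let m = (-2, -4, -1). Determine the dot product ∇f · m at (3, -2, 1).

∂f/∂x = -6*y^3
∂f/∂y = -18*x*y^2 + 15*y^2*z + 6
∂f/∂z = 5*y^3 - 6
∇f at (3, -2, 1) = (48, -150, -46)
∇f · m = (48)(-2) + (-150)(-4) + (-46)(-1) = 550

550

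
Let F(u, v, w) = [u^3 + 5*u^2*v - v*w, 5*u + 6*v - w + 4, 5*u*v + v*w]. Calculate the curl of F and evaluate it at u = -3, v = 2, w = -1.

(∇×F)₁ = ∂F₃/∂v − ∂F₂/∂w = 5*u + w + 1
(∇×F)₂ = ∂F₁/∂w − ∂F₃/∂u = -6*v
(∇×F)₃ = ∂F₂/∂u − ∂F₁/∂v = -5*u^2 + w + 5
∇×F = (5*u + w + 1, -6*v, -5*u^2 + w + 5)
At (-3, 2, -1): (-15, -12, -41).

(-15, -12, -41)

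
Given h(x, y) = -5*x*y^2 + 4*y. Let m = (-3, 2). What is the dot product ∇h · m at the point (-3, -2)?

-52

∂h/∂x = -5*y^2
∂h/∂y = -10*x*y + 4
∇h at (-3, -2) = (-20, -56)
∇h · m = (-20)(-3) + (-56)(2) = -52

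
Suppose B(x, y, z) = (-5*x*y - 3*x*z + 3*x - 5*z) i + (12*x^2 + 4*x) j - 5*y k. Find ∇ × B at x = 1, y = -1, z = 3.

(∇×B)₁ = ∂B₃/∂y − ∂B₂/∂z = -5
(∇×B)₂ = ∂B₁/∂z − ∂B₃/∂x = -3*x - 5
(∇×B)₃ = ∂B₂/∂x − ∂B₁/∂y = 29*x + 4
∇×B = (-5, -3*x - 5, 29*x + 4)
At (1, -1, 3): (-5, -8, 33).

(-5, -8, 33)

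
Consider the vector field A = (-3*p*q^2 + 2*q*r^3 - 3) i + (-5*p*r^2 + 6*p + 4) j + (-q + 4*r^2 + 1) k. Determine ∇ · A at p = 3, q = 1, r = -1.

-11

∂A₁/∂p = -3*q^2
∂A₂/∂q = 0
∂A₃/∂r = 8*r
∇·A = -3*q^2 + 8*r
At (3, 1, -1): -11.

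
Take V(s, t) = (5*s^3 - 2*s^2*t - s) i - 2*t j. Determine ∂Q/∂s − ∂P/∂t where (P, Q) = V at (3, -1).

18

∂V₂/∂s = 0
∂V₁/∂t = -2*s^2
Scalar curl = 2*s^2
At (3, -1): 18.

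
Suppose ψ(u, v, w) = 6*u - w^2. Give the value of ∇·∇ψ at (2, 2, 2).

∂²ψ/∂u² = 0
∂²ψ/∂v² = 0
∂²ψ/∂w² = -2
∇²ψ = -2
At (2, 2, 2): -2.

-2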